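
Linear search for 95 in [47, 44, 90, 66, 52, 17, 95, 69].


i=0: 47!=95
i=1: 44!=95
i=2: 90!=95
i=3: 66!=95
i=4: 52!=95
i=5: 17!=95
i=6: 95==95 found!

Found at 6, 7 comps


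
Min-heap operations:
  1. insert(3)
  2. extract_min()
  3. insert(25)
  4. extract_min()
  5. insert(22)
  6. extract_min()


insert(3) -> [3]
extract_min()->3, []
insert(25) -> [25]
extract_min()->25, []
insert(22) -> [22]
extract_min()->22, []

Final heap: []


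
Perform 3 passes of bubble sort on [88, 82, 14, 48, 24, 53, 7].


Initial: [88, 82, 14, 48, 24, 53, 7]
Pass 1: [82, 14, 48, 24, 53, 7, 88] (6 swaps)
Pass 2: [14, 48, 24, 53, 7, 82, 88] (5 swaps)
Pass 3: [14, 24, 48, 7, 53, 82, 88] (2 swaps)

After 3 passes: [14, 24, 48, 7, 53, 82, 88]


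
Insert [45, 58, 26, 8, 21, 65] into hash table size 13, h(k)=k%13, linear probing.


Insert 45: h=6 -> slot 6
Insert 58: h=6, 1 probes -> slot 7
Insert 26: h=0 -> slot 0
Insert 8: h=8 -> slot 8
Insert 21: h=8, 1 probes -> slot 9
Insert 65: h=0, 1 probes -> slot 1

Table: [26, 65, None, None, None, None, 45, 58, 8, 21, None, None, None]


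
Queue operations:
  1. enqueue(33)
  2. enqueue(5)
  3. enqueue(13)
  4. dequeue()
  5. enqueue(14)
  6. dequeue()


enqueue(33) -> [33]
enqueue(5) -> [33, 5]
enqueue(13) -> [33, 5, 13]
dequeue()->33, [5, 13]
enqueue(14) -> [5, 13, 14]
dequeue()->5, [13, 14]

Final queue: [13, 14]


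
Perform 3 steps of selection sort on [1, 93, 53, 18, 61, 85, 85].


Initial: [1, 93, 53, 18, 61, 85, 85]
Step 1: min=1 at 0
  Swap: [1, 93, 53, 18, 61, 85, 85]
Step 2: min=18 at 3
  Swap: [1, 18, 53, 93, 61, 85, 85]
Step 3: min=53 at 2
  Swap: [1, 18, 53, 93, 61, 85, 85]

After 3 steps: [1, 18, 53, 93, 61, 85, 85]


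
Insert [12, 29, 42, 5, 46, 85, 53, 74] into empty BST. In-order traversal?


Insert 12: root
Insert 29: R from 12
Insert 42: R from 12 -> R from 29
Insert 5: L from 12
Insert 46: R from 12 -> R from 29 -> R from 42
Insert 85: R from 12 -> R from 29 -> R from 42 -> R from 46
Insert 53: R from 12 -> R from 29 -> R from 42 -> R from 46 -> L from 85
Insert 74: R from 12 -> R from 29 -> R from 42 -> R from 46 -> L from 85 -> R from 53

In-order: [5, 12, 29, 42, 46, 53, 74, 85]


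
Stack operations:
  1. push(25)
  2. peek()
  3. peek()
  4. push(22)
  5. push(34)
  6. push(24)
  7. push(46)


push(25) -> [25]
peek()->25
peek()->25
push(22) -> [25, 22]
push(34) -> [25, 22, 34]
push(24) -> [25, 22, 34, 24]
push(46) -> [25, 22, 34, 24, 46]

Final stack: [25, 22, 34, 24, 46]


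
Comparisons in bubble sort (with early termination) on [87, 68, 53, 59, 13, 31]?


Algorithm: bubble sort (with early termination)
Input: [87, 68, 53, 59, 13, 31]
Sorted: [13, 31, 53, 59, 68, 87]

15


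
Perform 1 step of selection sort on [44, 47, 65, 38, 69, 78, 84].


Initial: [44, 47, 65, 38, 69, 78, 84]
Step 1: min=38 at 3
  Swap: [38, 47, 65, 44, 69, 78, 84]

After 1 step: [38, 47, 65, 44, 69, 78, 84]


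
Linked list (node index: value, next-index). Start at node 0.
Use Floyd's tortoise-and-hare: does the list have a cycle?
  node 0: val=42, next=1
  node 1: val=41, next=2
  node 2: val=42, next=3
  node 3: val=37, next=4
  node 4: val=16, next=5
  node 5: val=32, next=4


Floyd's tortoise (slow, +1) and hare (fast, +2):
  init: slow=0, fast=0
  step 1: slow=1, fast=2
  step 2: slow=2, fast=4
  step 3: slow=3, fast=4
  step 4: slow=4, fast=4
  slow == fast at node 4: cycle detected

Cycle: yes


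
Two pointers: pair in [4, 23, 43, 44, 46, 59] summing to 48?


lo=0(4)+hi=5(59)=63
lo=0(4)+hi=4(46)=50
lo=0(4)+hi=3(44)=48

Yes: 4+44=48


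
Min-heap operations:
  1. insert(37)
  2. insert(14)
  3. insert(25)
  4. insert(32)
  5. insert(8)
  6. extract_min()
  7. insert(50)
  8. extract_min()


insert(37) -> [37]
insert(14) -> [14, 37]
insert(25) -> [14, 37, 25]
insert(32) -> [14, 32, 25, 37]
insert(8) -> [8, 14, 25, 37, 32]
extract_min()->8, [14, 32, 25, 37]
insert(50) -> [14, 32, 25, 37, 50]
extract_min()->14, [25, 32, 50, 37]

Final heap: [25, 32, 50, 37]


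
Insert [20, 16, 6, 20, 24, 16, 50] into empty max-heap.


Insert 20: [20]
Insert 16: [20, 16]
Insert 6: [20, 16, 6]
Insert 20: [20, 20, 6, 16]
Insert 24: [24, 20, 6, 16, 20]
Insert 16: [24, 20, 16, 16, 20, 6]
Insert 50: [50, 20, 24, 16, 20, 6, 16]

Final heap: [50, 20, 24, 16, 20, 6, 16]


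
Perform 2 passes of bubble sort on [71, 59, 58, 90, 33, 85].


Initial: [71, 59, 58, 90, 33, 85]
Pass 1: [59, 58, 71, 33, 85, 90] (4 swaps)
Pass 2: [58, 59, 33, 71, 85, 90] (2 swaps)

After 2 passes: [58, 59, 33, 71, 85, 90]


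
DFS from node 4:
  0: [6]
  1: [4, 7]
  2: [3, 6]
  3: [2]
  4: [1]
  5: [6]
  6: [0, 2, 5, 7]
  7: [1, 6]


Visit 4, push [1]
Visit 1, push [7]
Visit 7, push [6]
Visit 6, push [5, 2, 0]
Visit 0, push []
Visit 2, push [3]
Visit 3, push []
Visit 5, push []

DFS order: [4, 1, 7, 6, 0, 2, 3, 5]


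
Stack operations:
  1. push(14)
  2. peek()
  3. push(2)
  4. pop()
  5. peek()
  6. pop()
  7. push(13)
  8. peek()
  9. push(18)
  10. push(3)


push(14) -> [14]
peek()->14
push(2) -> [14, 2]
pop()->2, [14]
peek()->14
pop()->14, []
push(13) -> [13]
peek()->13
push(18) -> [13, 18]
push(3) -> [13, 18, 3]

Final stack: [13, 18, 3]


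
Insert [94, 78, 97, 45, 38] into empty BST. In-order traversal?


Insert 94: root
Insert 78: L from 94
Insert 97: R from 94
Insert 45: L from 94 -> L from 78
Insert 38: L from 94 -> L from 78 -> L from 45

In-order: [38, 45, 78, 94, 97]


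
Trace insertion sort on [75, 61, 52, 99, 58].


Initial: [75, 61, 52, 99, 58]
Insert 61: [61, 75, 52, 99, 58]
Insert 52: [52, 61, 75, 99, 58]
Insert 99: [52, 61, 75, 99, 58]
Insert 58: [52, 58, 61, 75, 99]

Sorted: [52, 58, 61, 75, 99]


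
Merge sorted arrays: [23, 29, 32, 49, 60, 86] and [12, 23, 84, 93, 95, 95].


Take 12 from B
Take 23 from A
Take 23 from B
Take 29 from A
Take 32 from A
Take 49 from A
Take 60 from A
Take 84 from B
Take 86 from A

Merged: [12, 23, 23, 29, 32, 49, 60, 84, 86, 93, 95, 95]


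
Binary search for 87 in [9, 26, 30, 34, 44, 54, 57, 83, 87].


Step 1: lo=0, hi=8, mid=4, val=44
Step 2: lo=5, hi=8, mid=6, val=57
Step 3: lo=7, hi=8, mid=7, val=83
Step 4: lo=8, hi=8, mid=8, val=87

Found at index 8


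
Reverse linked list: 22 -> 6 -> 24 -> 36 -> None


Step 1: curr=22, set curr.next=prev(None) | reversed so far: 22
Step 2: curr=6, set curr.next=prev(22) | reversed so far: 6 -> 22
Step 3: curr=24, set curr.next=prev(6) | reversed so far: 24 -> 6 -> 22
Step 4: curr=36, set curr.next=prev(24) | reversed so far: 36 -> 24 -> 6 -> 22

36 -> 24 -> 6 -> 22 -> None


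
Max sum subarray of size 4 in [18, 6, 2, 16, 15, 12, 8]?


[0:4]: 42
[1:5]: 39
[2:6]: 45
[3:7]: 51

Max: 51 at [3:7]


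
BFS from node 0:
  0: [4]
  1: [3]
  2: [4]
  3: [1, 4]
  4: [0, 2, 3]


Visit 0, enqueue [4]
Visit 4, enqueue [2, 3]
Visit 2, enqueue []
Visit 3, enqueue [1]
Visit 1, enqueue []

BFS order: [0, 4, 2, 3, 1]


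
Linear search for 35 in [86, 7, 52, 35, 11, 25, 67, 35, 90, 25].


i=0: 86!=35
i=1: 7!=35
i=2: 52!=35
i=3: 35==35 found!

Found at 3, 4 comps


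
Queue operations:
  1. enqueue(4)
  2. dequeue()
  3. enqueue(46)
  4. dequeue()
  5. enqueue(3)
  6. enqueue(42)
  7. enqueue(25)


enqueue(4) -> [4]
dequeue()->4, []
enqueue(46) -> [46]
dequeue()->46, []
enqueue(3) -> [3]
enqueue(42) -> [3, 42]
enqueue(25) -> [3, 42, 25]

Final queue: [3, 42, 25]


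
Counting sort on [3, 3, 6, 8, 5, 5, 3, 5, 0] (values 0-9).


Input: [3, 3, 6, 8, 5, 5, 3, 5, 0]
Counts: [1, 0, 0, 3, 0, 3, 1, 0, 1, 0]

Sorted: [0, 3, 3, 3, 5, 5, 5, 6, 8]


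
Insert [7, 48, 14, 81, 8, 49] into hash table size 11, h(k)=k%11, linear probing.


Insert 7: h=7 -> slot 7
Insert 48: h=4 -> slot 4
Insert 14: h=3 -> slot 3
Insert 81: h=4, 1 probes -> slot 5
Insert 8: h=8 -> slot 8
Insert 49: h=5, 1 probes -> slot 6

Table: [None, None, None, 14, 48, 81, 49, 7, 8, None, None]


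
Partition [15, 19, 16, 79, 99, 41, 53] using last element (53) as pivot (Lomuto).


Pivot: 53
  15 <= 53: advance i (no swap)
  19 <= 53: advance i (no swap)
  16 <= 53: advance i (no swap)
  41 <= 53: swap -> [15, 19, 16, 41, 99, 79, 53]
Place pivot at 4: [15, 19, 16, 41, 53, 79, 99]

Partitioned: [15, 19, 16, 41, 53, 79, 99]


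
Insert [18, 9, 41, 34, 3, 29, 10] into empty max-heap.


Insert 18: [18]
Insert 9: [18, 9]
Insert 41: [41, 9, 18]
Insert 34: [41, 34, 18, 9]
Insert 3: [41, 34, 18, 9, 3]
Insert 29: [41, 34, 29, 9, 3, 18]
Insert 10: [41, 34, 29, 9, 3, 18, 10]

Final heap: [41, 34, 29, 9, 3, 18, 10]


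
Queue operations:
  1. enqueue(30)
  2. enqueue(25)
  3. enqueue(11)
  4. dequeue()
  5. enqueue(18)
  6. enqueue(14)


enqueue(30) -> [30]
enqueue(25) -> [30, 25]
enqueue(11) -> [30, 25, 11]
dequeue()->30, [25, 11]
enqueue(18) -> [25, 11, 18]
enqueue(14) -> [25, 11, 18, 14]

Final queue: [25, 11, 18, 14]


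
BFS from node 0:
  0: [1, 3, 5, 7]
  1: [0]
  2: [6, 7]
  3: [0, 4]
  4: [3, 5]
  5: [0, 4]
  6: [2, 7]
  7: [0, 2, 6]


Visit 0, enqueue [1, 3, 5, 7]
Visit 1, enqueue []
Visit 3, enqueue [4]
Visit 5, enqueue []
Visit 7, enqueue [2, 6]
Visit 4, enqueue []
Visit 2, enqueue []
Visit 6, enqueue []

BFS order: [0, 1, 3, 5, 7, 4, 2, 6]


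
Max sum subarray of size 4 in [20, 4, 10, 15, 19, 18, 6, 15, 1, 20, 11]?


[0:4]: 49
[1:5]: 48
[2:6]: 62
[3:7]: 58
[4:8]: 58
[5:9]: 40
[6:10]: 42
[7:11]: 47

Max: 62 at [2:6]


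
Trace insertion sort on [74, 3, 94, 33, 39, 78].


Initial: [74, 3, 94, 33, 39, 78]
Insert 3: [3, 74, 94, 33, 39, 78]
Insert 94: [3, 74, 94, 33, 39, 78]
Insert 33: [3, 33, 74, 94, 39, 78]
Insert 39: [3, 33, 39, 74, 94, 78]
Insert 78: [3, 33, 39, 74, 78, 94]

Sorted: [3, 33, 39, 74, 78, 94]


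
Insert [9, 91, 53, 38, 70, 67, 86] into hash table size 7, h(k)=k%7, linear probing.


Insert 9: h=2 -> slot 2
Insert 91: h=0 -> slot 0
Insert 53: h=4 -> slot 4
Insert 38: h=3 -> slot 3
Insert 70: h=0, 1 probes -> slot 1
Insert 67: h=4, 1 probes -> slot 5
Insert 86: h=2, 4 probes -> slot 6

Table: [91, 70, 9, 38, 53, 67, 86]


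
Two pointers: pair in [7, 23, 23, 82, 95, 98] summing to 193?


lo=0(7)+hi=5(98)=105
lo=1(23)+hi=5(98)=121
lo=2(23)+hi=5(98)=121
lo=3(82)+hi=5(98)=180
lo=4(95)+hi=5(98)=193

Yes: 95+98=193


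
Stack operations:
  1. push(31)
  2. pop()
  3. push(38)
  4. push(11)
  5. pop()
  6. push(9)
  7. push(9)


push(31) -> [31]
pop()->31, []
push(38) -> [38]
push(11) -> [38, 11]
pop()->11, [38]
push(9) -> [38, 9]
push(9) -> [38, 9, 9]

Final stack: [38, 9, 9]


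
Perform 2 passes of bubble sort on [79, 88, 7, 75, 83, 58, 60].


Initial: [79, 88, 7, 75, 83, 58, 60]
Pass 1: [79, 7, 75, 83, 58, 60, 88] (5 swaps)
Pass 2: [7, 75, 79, 58, 60, 83, 88] (4 swaps)

After 2 passes: [7, 75, 79, 58, 60, 83, 88]


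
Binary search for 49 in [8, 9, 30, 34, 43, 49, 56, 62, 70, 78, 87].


Step 1: lo=0, hi=10, mid=5, val=49

Found at index 5


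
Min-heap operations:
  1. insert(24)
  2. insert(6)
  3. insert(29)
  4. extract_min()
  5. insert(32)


insert(24) -> [24]
insert(6) -> [6, 24]
insert(29) -> [6, 24, 29]
extract_min()->6, [24, 29]
insert(32) -> [24, 29, 32]

Final heap: [24, 29, 32]


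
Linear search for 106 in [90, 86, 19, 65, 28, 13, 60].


i=0: 90!=106
i=1: 86!=106
i=2: 19!=106
i=3: 65!=106
i=4: 28!=106
i=5: 13!=106
i=6: 60!=106

Not found, 7 comps


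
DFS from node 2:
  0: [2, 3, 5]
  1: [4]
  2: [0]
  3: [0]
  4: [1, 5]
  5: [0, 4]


Visit 2, push [0]
Visit 0, push [5, 3]
Visit 3, push []
Visit 5, push [4]
Visit 4, push [1]
Visit 1, push []

DFS order: [2, 0, 3, 5, 4, 1]


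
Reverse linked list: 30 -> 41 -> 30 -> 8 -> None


Step 1: curr=30, set curr.next=prev(None) | reversed so far: 30
Step 2: curr=41, set curr.next=prev(30) | reversed so far: 41 -> 30
Step 3: curr=30, set curr.next=prev(41) | reversed so far: 30 -> 41 -> 30
Step 4: curr=8, set curr.next=prev(30) | reversed so far: 8 -> 30 -> 41 -> 30

8 -> 30 -> 41 -> 30 -> None


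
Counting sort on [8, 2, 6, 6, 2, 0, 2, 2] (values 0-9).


Input: [8, 2, 6, 6, 2, 0, 2, 2]
Counts: [1, 0, 4, 0, 0, 0, 2, 0, 1, 0]

Sorted: [0, 2, 2, 2, 2, 6, 6, 8]


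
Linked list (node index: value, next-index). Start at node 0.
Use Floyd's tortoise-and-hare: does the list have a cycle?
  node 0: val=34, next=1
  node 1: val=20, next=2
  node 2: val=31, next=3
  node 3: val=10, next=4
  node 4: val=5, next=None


Floyd's tortoise (slow, +1) and hare (fast, +2):
  init: slow=0, fast=0
  step 1: slow=1, fast=2
  step 2: slow=2, fast=4
  step 3: fast -> None, no cycle

Cycle: no


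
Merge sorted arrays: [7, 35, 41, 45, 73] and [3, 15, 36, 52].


Take 3 from B
Take 7 from A
Take 15 from B
Take 35 from A
Take 36 from B
Take 41 from A
Take 45 from A
Take 52 from B

Merged: [3, 7, 15, 35, 36, 41, 45, 52, 73]


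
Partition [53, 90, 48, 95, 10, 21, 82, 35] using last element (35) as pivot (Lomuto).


Pivot: 35
  10 <= 35: swap -> [10, 90, 48, 95, 53, 21, 82, 35]
  21 <= 35: swap -> [10, 21, 48, 95, 53, 90, 82, 35]
Place pivot at 2: [10, 21, 35, 95, 53, 90, 82, 48]

Partitioned: [10, 21, 35, 95, 53, 90, 82, 48]


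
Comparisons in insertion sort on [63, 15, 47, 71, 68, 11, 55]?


Algorithm: insertion sort
Input: [63, 15, 47, 71, 68, 11, 55]
Sorted: [11, 15, 47, 55, 63, 68, 71]

15


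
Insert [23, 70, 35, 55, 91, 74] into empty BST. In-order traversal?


Insert 23: root
Insert 70: R from 23
Insert 35: R from 23 -> L from 70
Insert 55: R from 23 -> L from 70 -> R from 35
Insert 91: R from 23 -> R from 70
Insert 74: R from 23 -> R from 70 -> L from 91

In-order: [23, 35, 55, 70, 74, 91]


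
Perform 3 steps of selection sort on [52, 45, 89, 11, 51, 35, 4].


Initial: [52, 45, 89, 11, 51, 35, 4]
Step 1: min=4 at 6
  Swap: [4, 45, 89, 11, 51, 35, 52]
Step 2: min=11 at 3
  Swap: [4, 11, 89, 45, 51, 35, 52]
Step 3: min=35 at 5
  Swap: [4, 11, 35, 45, 51, 89, 52]

After 3 steps: [4, 11, 35, 45, 51, 89, 52]


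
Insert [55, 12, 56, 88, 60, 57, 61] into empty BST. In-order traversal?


Insert 55: root
Insert 12: L from 55
Insert 56: R from 55
Insert 88: R from 55 -> R from 56
Insert 60: R from 55 -> R from 56 -> L from 88
Insert 57: R from 55 -> R from 56 -> L from 88 -> L from 60
Insert 61: R from 55 -> R from 56 -> L from 88 -> R from 60

In-order: [12, 55, 56, 57, 60, 61, 88]


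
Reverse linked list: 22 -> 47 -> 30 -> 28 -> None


Step 1: curr=22, set curr.next=prev(None) | reversed so far: 22
Step 2: curr=47, set curr.next=prev(22) | reversed so far: 47 -> 22
Step 3: curr=30, set curr.next=prev(47) | reversed so far: 30 -> 47 -> 22
Step 4: curr=28, set curr.next=prev(30) | reversed so far: 28 -> 30 -> 47 -> 22

28 -> 30 -> 47 -> 22 -> None


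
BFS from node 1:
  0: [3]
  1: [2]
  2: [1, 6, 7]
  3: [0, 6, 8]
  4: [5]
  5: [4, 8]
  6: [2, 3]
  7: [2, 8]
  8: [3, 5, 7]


Visit 1, enqueue [2]
Visit 2, enqueue [6, 7]
Visit 6, enqueue [3]
Visit 7, enqueue [8]
Visit 3, enqueue [0]
Visit 8, enqueue [5]
Visit 0, enqueue []
Visit 5, enqueue [4]
Visit 4, enqueue []

BFS order: [1, 2, 6, 7, 3, 8, 0, 5, 4]


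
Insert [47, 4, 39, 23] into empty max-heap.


Insert 47: [47]
Insert 4: [47, 4]
Insert 39: [47, 4, 39]
Insert 23: [47, 23, 39, 4]

Final heap: [47, 23, 39, 4]


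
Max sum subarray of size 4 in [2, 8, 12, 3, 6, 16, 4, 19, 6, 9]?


[0:4]: 25
[1:5]: 29
[2:6]: 37
[3:7]: 29
[4:8]: 45
[5:9]: 45
[6:10]: 38

Max: 45 at [4:8]


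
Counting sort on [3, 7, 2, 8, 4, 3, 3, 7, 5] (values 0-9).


Input: [3, 7, 2, 8, 4, 3, 3, 7, 5]
Counts: [0, 0, 1, 3, 1, 1, 0, 2, 1, 0]

Sorted: [2, 3, 3, 3, 4, 5, 7, 7, 8]


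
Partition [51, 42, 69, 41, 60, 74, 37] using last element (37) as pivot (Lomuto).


Pivot: 37
Place pivot at 0: [37, 42, 69, 41, 60, 74, 51]

Partitioned: [37, 42, 69, 41, 60, 74, 51]


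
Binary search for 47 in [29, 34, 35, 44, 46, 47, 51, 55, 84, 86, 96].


Step 1: lo=0, hi=10, mid=5, val=47

Found at index 5


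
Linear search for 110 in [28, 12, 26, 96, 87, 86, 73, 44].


i=0: 28!=110
i=1: 12!=110
i=2: 26!=110
i=3: 96!=110
i=4: 87!=110
i=5: 86!=110
i=6: 73!=110
i=7: 44!=110

Not found, 8 comps


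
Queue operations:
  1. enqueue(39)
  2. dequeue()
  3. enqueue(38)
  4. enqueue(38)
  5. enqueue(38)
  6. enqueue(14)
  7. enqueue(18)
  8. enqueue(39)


enqueue(39) -> [39]
dequeue()->39, []
enqueue(38) -> [38]
enqueue(38) -> [38, 38]
enqueue(38) -> [38, 38, 38]
enqueue(14) -> [38, 38, 38, 14]
enqueue(18) -> [38, 38, 38, 14, 18]
enqueue(39) -> [38, 38, 38, 14, 18, 39]

Final queue: [38, 38, 38, 14, 18, 39]


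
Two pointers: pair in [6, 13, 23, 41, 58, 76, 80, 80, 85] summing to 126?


lo=0(6)+hi=8(85)=91
lo=1(13)+hi=8(85)=98
lo=2(23)+hi=8(85)=108
lo=3(41)+hi=8(85)=126

Yes: 41+85=126


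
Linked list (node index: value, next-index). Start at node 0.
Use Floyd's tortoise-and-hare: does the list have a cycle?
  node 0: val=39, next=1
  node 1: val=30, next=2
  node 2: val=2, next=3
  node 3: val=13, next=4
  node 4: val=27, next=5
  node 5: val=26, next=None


Floyd's tortoise (slow, +1) and hare (fast, +2):
  init: slow=0, fast=0
  step 1: slow=1, fast=2
  step 2: slow=2, fast=4
  step 3: fast 4->5->None, no cycle

Cycle: no


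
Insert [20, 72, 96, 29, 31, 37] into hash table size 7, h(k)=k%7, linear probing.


Insert 20: h=6 -> slot 6
Insert 72: h=2 -> slot 2
Insert 96: h=5 -> slot 5
Insert 29: h=1 -> slot 1
Insert 31: h=3 -> slot 3
Insert 37: h=2, 2 probes -> slot 4

Table: [None, 29, 72, 31, 37, 96, 20]


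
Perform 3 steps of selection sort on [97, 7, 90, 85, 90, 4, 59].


Initial: [97, 7, 90, 85, 90, 4, 59]
Step 1: min=4 at 5
  Swap: [4, 7, 90, 85, 90, 97, 59]
Step 2: min=7 at 1
  Swap: [4, 7, 90, 85, 90, 97, 59]
Step 3: min=59 at 6
  Swap: [4, 7, 59, 85, 90, 97, 90]

After 3 steps: [4, 7, 59, 85, 90, 97, 90]


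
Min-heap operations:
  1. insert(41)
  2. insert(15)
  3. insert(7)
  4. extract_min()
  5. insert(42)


insert(41) -> [41]
insert(15) -> [15, 41]
insert(7) -> [7, 41, 15]
extract_min()->7, [15, 41]
insert(42) -> [15, 41, 42]

Final heap: [15, 41, 42]


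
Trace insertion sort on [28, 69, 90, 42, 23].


Initial: [28, 69, 90, 42, 23]
Insert 69: [28, 69, 90, 42, 23]
Insert 90: [28, 69, 90, 42, 23]
Insert 42: [28, 42, 69, 90, 23]
Insert 23: [23, 28, 42, 69, 90]

Sorted: [23, 28, 42, 69, 90]


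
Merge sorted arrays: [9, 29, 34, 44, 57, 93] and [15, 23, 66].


Take 9 from A
Take 15 from B
Take 23 from B
Take 29 from A
Take 34 from A
Take 44 from A
Take 57 from A
Take 66 from B

Merged: [9, 15, 23, 29, 34, 44, 57, 66, 93]


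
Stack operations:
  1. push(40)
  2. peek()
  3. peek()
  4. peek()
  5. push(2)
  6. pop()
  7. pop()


push(40) -> [40]
peek()->40
peek()->40
peek()->40
push(2) -> [40, 2]
pop()->2, [40]
pop()->40, []

Final stack: []


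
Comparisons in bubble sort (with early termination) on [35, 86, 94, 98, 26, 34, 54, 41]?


Algorithm: bubble sort (with early termination)
Input: [35, 86, 94, 98, 26, 34, 54, 41]
Sorted: [26, 34, 35, 41, 54, 86, 94, 98]

25


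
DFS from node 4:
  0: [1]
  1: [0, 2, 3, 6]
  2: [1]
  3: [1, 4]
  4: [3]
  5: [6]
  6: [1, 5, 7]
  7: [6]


Visit 4, push [3]
Visit 3, push [1]
Visit 1, push [6, 2, 0]
Visit 0, push []
Visit 2, push []
Visit 6, push [7, 5]
Visit 5, push []
Visit 7, push []

DFS order: [4, 3, 1, 0, 2, 6, 5, 7]


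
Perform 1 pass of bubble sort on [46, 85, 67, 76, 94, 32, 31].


Initial: [46, 85, 67, 76, 94, 32, 31]
Pass 1: [46, 67, 76, 85, 32, 31, 94] (4 swaps)

After 1 pass: [46, 67, 76, 85, 32, 31, 94]


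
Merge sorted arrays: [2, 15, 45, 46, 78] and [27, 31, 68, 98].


Take 2 from A
Take 15 from A
Take 27 from B
Take 31 from B
Take 45 from A
Take 46 from A
Take 68 from B
Take 78 from A

Merged: [2, 15, 27, 31, 45, 46, 68, 78, 98]


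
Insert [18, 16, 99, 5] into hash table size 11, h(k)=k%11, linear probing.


Insert 18: h=7 -> slot 7
Insert 16: h=5 -> slot 5
Insert 99: h=0 -> slot 0
Insert 5: h=5, 1 probes -> slot 6

Table: [99, None, None, None, None, 16, 5, 18, None, None, None]


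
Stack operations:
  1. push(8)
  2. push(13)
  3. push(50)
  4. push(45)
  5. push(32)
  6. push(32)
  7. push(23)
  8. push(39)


push(8) -> [8]
push(13) -> [8, 13]
push(50) -> [8, 13, 50]
push(45) -> [8, 13, 50, 45]
push(32) -> [8, 13, 50, 45, 32]
push(32) -> [8, 13, 50, 45, 32, 32]
push(23) -> [8, 13, 50, 45, 32, 32, 23]
push(39) -> [8, 13, 50, 45, 32, 32, 23, 39]

Final stack: [8, 13, 50, 45, 32, 32, 23, 39]


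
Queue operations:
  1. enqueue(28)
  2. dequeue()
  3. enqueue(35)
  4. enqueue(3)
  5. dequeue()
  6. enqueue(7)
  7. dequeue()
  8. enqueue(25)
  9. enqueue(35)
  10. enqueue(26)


enqueue(28) -> [28]
dequeue()->28, []
enqueue(35) -> [35]
enqueue(3) -> [35, 3]
dequeue()->35, [3]
enqueue(7) -> [3, 7]
dequeue()->3, [7]
enqueue(25) -> [7, 25]
enqueue(35) -> [7, 25, 35]
enqueue(26) -> [7, 25, 35, 26]

Final queue: [7, 25, 35, 26]


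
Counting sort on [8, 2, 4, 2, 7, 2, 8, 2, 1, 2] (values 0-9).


Input: [8, 2, 4, 2, 7, 2, 8, 2, 1, 2]
Counts: [0, 1, 5, 0, 1, 0, 0, 1, 2, 0]

Sorted: [1, 2, 2, 2, 2, 2, 4, 7, 8, 8]


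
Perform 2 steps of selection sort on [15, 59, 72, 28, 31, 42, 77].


Initial: [15, 59, 72, 28, 31, 42, 77]
Step 1: min=15 at 0
  Swap: [15, 59, 72, 28, 31, 42, 77]
Step 2: min=28 at 3
  Swap: [15, 28, 72, 59, 31, 42, 77]

After 2 steps: [15, 28, 72, 59, 31, 42, 77]


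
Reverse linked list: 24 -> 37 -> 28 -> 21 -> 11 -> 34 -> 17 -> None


Step 1: curr=24, set curr.next=prev(None) | reversed so far: 24
Step 2: curr=37, set curr.next=prev(24) | reversed so far: 37 -> 24
Step 3: curr=28, set curr.next=prev(37) | reversed so far: 28 -> 37 -> 24
Step 4: curr=21, set curr.next=prev(28) | reversed so far: 21 -> 28 -> 37 -> 24
Step 5: curr=11, set curr.next=prev(21) | reversed so far: 11 -> 21 -> 28 -> 37 -> 24
Step 6: curr=34, set curr.next=prev(11) | reversed so far: 34 -> 11 -> 21 -> 28 -> 37 -> 24
Step 7: curr=17, set curr.next=prev(34) | reversed so far: 17 -> 34 -> 11 -> 21 -> 28 -> 37 -> 24

17 -> 34 -> 11 -> 21 -> 28 -> 37 -> 24 -> None


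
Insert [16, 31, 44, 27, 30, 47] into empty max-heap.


Insert 16: [16]
Insert 31: [31, 16]
Insert 44: [44, 16, 31]
Insert 27: [44, 27, 31, 16]
Insert 30: [44, 30, 31, 16, 27]
Insert 47: [47, 30, 44, 16, 27, 31]

Final heap: [47, 30, 44, 16, 27, 31]


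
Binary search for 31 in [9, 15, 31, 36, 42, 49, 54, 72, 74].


Step 1: lo=0, hi=8, mid=4, val=42
Step 2: lo=0, hi=3, mid=1, val=15
Step 3: lo=2, hi=3, mid=2, val=31

Found at index 2


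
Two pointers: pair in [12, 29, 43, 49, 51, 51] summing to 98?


lo=0(12)+hi=5(51)=63
lo=1(29)+hi=5(51)=80
lo=2(43)+hi=5(51)=94
lo=3(49)+hi=5(51)=100
lo=3(49)+hi=4(51)=100

No pair found


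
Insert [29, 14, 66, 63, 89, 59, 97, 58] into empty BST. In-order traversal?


Insert 29: root
Insert 14: L from 29
Insert 66: R from 29
Insert 63: R from 29 -> L from 66
Insert 89: R from 29 -> R from 66
Insert 59: R from 29 -> L from 66 -> L from 63
Insert 97: R from 29 -> R from 66 -> R from 89
Insert 58: R from 29 -> L from 66 -> L from 63 -> L from 59

In-order: [14, 29, 58, 59, 63, 66, 89, 97]


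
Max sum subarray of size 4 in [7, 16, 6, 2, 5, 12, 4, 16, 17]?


[0:4]: 31
[1:5]: 29
[2:6]: 25
[3:7]: 23
[4:8]: 37
[5:9]: 49

Max: 49 at [5:9]


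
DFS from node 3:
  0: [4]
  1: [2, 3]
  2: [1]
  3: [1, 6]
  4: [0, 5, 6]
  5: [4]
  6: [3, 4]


Visit 3, push [6, 1]
Visit 1, push [2]
Visit 2, push []
Visit 6, push [4]
Visit 4, push [5, 0]
Visit 0, push []
Visit 5, push []

DFS order: [3, 1, 2, 6, 4, 0, 5]


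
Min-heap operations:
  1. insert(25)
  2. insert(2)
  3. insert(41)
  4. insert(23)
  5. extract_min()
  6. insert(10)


insert(25) -> [25]
insert(2) -> [2, 25]
insert(41) -> [2, 25, 41]
insert(23) -> [2, 23, 41, 25]
extract_min()->2, [23, 25, 41]
insert(10) -> [10, 23, 41, 25]

Final heap: [10, 23, 41, 25]


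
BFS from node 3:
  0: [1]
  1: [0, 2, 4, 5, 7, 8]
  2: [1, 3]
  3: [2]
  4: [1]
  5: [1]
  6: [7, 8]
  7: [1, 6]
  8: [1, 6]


Visit 3, enqueue [2]
Visit 2, enqueue [1]
Visit 1, enqueue [0, 4, 5, 7, 8]
Visit 0, enqueue []
Visit 4, enqueue []
Visit 5, enqueue []
Visit 7, enqueue [6]
Visit 8, enqueue []
Visit 6, enqueue []

BFS order: [3, 2, 1, 0, 4, 5, 7, 8, 6]


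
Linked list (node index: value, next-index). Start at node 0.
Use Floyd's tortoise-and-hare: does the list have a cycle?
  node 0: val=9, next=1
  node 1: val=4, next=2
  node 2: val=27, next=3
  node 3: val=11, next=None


Floyd's tortoise (slow, +1) and hare (fast, +2):
  init: slow=0, fast=0
  step 1: slow=1, fast=2
  step 2: fast 2->3->None, no cycle

Cycle: no


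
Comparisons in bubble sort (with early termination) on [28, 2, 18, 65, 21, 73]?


Algorithm: bubble sort (with early termination)
Input: [28, 2, 18, 65, 21, 73]
Sorted: [2, 18, 21, 28, 65, 73]

12


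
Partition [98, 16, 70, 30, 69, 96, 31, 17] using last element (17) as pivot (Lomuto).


Pivot: 17
  16 <= 17: swap -> [16, 98, 70, 30, 69, 96, 31, 17]
Place pivot at 1: [16, 17, 70, 30, 69, 96, 31, 98]

Partitioned: [16, 17, 70, 30, 69, 96, 31, 98]


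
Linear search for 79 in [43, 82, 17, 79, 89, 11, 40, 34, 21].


i=0: 43!=79
i=1: 82!=79
i=2: 17!=79
i=3: 79==79 found!

Found at 3, 4 comps


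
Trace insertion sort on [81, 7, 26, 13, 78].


Initial: [81, 7, 26, 13, 78]
Insert 7: [7, 81, 26, 13, 78]
Insert 26: [7, 26, 81, 13, 78]
Insert 13: [7, 13, 26, 81, 78]
Insert 78: [7, 13, 26, 78, 81]

Sorted: [7, 13, 26, 78, 81]


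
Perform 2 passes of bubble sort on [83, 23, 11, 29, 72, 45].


Initial: [83, 23, 11, 29, 72, 45]
Pass 1: [23, 11, 29, 72, 45, 83] (5 swaps)
Pass 2: [11, 23, 29, 45, 72, 83] (2 swaps)

After 2 passes: [11, 23, 29, 45, 72, 83]


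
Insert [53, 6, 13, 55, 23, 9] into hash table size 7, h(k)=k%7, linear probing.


Insert 53: h=4 -> slot 4
Insert 6: h=6 -> slot 6
Insert 13: h=6, 1 probes -> slot 0
Insert 55: h=6, 2 probes -> slot 1
Insert 23: h=2 -> slot 2
Insert 9: h=2, 1 probes -> slot 3

Table: [13, 55, 23, 9, 53, None, 6]


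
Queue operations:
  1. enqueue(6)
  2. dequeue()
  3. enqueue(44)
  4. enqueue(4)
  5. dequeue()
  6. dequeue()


enqueue(6) -> [6]
dequeue()->6, []
enqueue(44) -> [44]
enqueue(4) -> [44, 4]
dequeue()->44, [4]
dequeue()->4, []

Final queue: []


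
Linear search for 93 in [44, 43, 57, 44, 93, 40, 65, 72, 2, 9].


i=0: 44!=93
i=1: 43!=93
i=2: 57!=93
i=3: 44!=93
i=4: 93==93 found!

Found at 4, 5 comps


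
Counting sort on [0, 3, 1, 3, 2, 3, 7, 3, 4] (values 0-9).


Input: [0, 3, 1, 3, 2, 3, 7, 3, 4]
Counts: [1, 1, 1, 4, 1, 0, 0, 1, 0, 0]

Sorted: [0, 1, 2, 3, 3, 3, 3, 4, 7]


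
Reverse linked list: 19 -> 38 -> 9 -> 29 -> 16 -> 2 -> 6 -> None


Step 1: curr=19, set curr.next=prev(None) | reversed so far: 19
Step 2: curr=38, set curr.next=prev(19) | reversed so far: 38 -> 19
Step 3: curr=9, set curr.next=prev(38) | reversed so far: 9 -> 38 -> 19
Step 4: curr=29, set curr.next=prev(9) | reversed so far: 29 -> 9 -> 38 -> 19
Step 5: curr=16, set curr.next=prev(29) | reversed so far: 16 -> 29 -> 9 -> 38 -> 19
Step 6: curr=2, set curr.next=prev(16) | reversed so far: 2 -> 16 -> 29 -> 9 -> 38 -> 19
Step 7: curr=6, set curr.next=prev(2) | reversed so far: 6 -> 2 -> 16 -> 29 -> 9 -> 38 -> 19

6 -> 2 -> 16 -> 29 -> 9 -> 38 -> 19 -> None


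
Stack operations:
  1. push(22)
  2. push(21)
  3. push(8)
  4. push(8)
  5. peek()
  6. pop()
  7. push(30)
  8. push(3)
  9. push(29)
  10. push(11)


push(22) -> [22]
push(21) -> [22, 21]
push(8) -> [22, 21, 8]
push(8) -> [22, 21, 8, 8]
peek()->8
pop()->8, [22, 21, 8]
push(30) -> [22, 21, 8, 30]
push(3) -> [22, 21, 8, 30, 3]
push(29) -> [22, 21, 8, 30, 3, 29]
push(11) -> [22, 21, 8, 30, 3, 29, 11]

Final stack: [22, 21, 8, 30, 3, 29, 11]


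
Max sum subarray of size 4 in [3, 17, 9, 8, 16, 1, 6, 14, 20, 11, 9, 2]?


[0:4]: 37
[1:5]: 50
[2:6]: 34
[3:7]: 31
[4:8]: 37
[5:9]: 41
[6:10]: 51
[7:11]: 54
[8:12]: 42

Max: 54 at [7:11]


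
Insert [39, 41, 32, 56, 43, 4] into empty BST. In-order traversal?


Insert 39: root
Insert 41: R from 39
Insert 32: L from 39
Insert 56: R from 39 -> R from 41
Insert 43: R from 39 -> R from 41 -> L from 56
Insert 4: L from 39 -> L from 32

In-order: [4, 32, 39, 41, 43, 56]


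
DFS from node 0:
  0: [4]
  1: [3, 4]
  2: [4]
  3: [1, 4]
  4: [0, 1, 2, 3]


Visit 0, push [4]
Visit 4, push [3, 2, 1]
Visit 1, push [3]
Visit 3, push []
Visit 2, push []

DFS order: [0, 4, 1, 3, 2]


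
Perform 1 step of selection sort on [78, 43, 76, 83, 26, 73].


Initial: [78, 43, 76, 83, 26, 73]
Step 1: min=26 at 4
  Swap: [26, 43, 76, 83, 78, 73]

After 1 step: [26, 43, 76, 83, 78, 73]


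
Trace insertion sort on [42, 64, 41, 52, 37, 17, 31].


Initial: [42, 64, 41, 52, 37, 17, 31]
Insert 64: [42, 64, 41, 52, 37, 17, 31]
Insert 41: [41, 42, 64, 52, 37, 17, 31]
Insert 52: [41, 42, 52, 64, 37, 17, 31]
Insert 37: [37, 41, 42, 52, 64, 17, 31]
Insert 17: [17, 37, 41, 42, 52, 64, 31]
Insert 31: [17, 31, 37, 41, 42, 52, 64]

Sorted: [17, 31, 37, 41, 42, 52, 64]


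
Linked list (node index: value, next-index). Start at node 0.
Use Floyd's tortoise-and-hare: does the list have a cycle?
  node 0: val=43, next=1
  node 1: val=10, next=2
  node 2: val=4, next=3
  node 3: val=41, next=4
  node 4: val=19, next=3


Floyd's tortoise (slow, +1) and hare (fast, +2):
  init: slow=0, fast=0
  step 1: slow=1, fast=2
  step 2: slow=2, fast=4
  step 3: slow=3, fast=4
  step 4: slow=4, fast=4
  slow == fast at node 4: cycle detected

Cycle: yes


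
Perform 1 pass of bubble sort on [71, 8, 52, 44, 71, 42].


Initial: [71, 8, 52, 44, 71, 42]
Pass 1: [8, 52, 44, 71, 42, 71] (4 swaps)

After 1 pass: [8, 52, 44, 71, 42, 71]


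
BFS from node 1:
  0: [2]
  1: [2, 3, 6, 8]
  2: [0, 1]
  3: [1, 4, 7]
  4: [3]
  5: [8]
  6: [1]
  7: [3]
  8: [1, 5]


Visit 1, enqueue [2, 3, 6, 8]
Visit 2, enqueue [0]
Visit 3, enqueue [4, 7]
Visit 6, enqueue []
Visit 8, enqueue [5]
Visit 0, enqueue []
Visit 4, enqueue []
Visit 7, enqueue []
Visit 5, enqueue []

BFS order: [1, 2, 3, 6, 8, 0, 4, 7, 5]


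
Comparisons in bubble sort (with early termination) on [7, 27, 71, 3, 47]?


Algorithm: bubble sort (with early termination)
Input: [7, 27, 71, 3, 47]
Sorted: [3, 7, 27, 47, 71]

10


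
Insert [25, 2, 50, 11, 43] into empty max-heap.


Insert 25: [25]
Insert 2: [25, 2]
Insert 50: [50, 2, 25]
Insert 11: [50, 11, 25, 2]
Insert 43: [50, 43, 25, 2, 11]

Final heap: [50, 43, 25, 2, 11]


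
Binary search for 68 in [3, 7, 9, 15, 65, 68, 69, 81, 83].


Step 1: lo=0, hi=8, mid=4, val=65
Step 2: lo=5, hi=8, mid=6, val=69
Step 3: lo=5, hi=5, mid=5, val=68

Found at index 5


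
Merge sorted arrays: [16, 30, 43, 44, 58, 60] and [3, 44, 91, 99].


Take 3 from B
Take 16 from A
Take 30 from A
Take 43 from A
Take 44 from A
Take 44 from B
Take 58 from A
Take 60 from A

Merged: [3, 16, 30, 43, 44, 44, 58, 60, 91, 99]


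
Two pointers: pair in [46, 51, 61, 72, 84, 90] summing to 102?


lo=0(46)+hi=5(90)=136
lo=0(46)+hi=4(84)=130
lo=0(46)+hi=3(72)=118
lo=0(46)+hi=2(61)=107
lo=0(46)+hi=1(51)=97

No pair found


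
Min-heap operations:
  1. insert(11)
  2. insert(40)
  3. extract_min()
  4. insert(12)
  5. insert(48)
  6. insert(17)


insert(11) -> [11]
insert(40) -> [11, 40]
extract_min()->11, [40]
insert(12) -> [12, 40]
insert(48) -> [12, 40, 48]
insert(17) -> [12, 17, 48, 40]

Final heap: [12, 17, 48, 40]


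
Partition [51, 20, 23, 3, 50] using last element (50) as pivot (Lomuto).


Pivot: 50
  20 <= 50: swap -> [20, 51, 23, 3, 50]
  23 <= 50: swap -> [20, 23, 51, 3, 50]
  3 <= 50: swap -> [20, 23, 3, 51, 50]
Place pivot at 3: [20, 23, 3, 50, 51]

Partitioned: [20, 23, 3, 50, 51]


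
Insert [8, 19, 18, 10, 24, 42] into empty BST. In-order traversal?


Insert 8: root
Insert 19: R from 8
Insert 18: R from 8 -> L from 19
Insert 10: R from 8 -> L from 19 -> L from 18
Insert 24: R from 8 -> R from 19
Insert 42: R from 8 -> R from 19 -> R from 24

In-order: [8, 10, 18, 19, 24, 42]


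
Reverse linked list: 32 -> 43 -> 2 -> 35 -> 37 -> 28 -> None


Step 1: curr=32, set curr.next=prev(None) | reversed so far: 32
Step 2: curr=43, set curr.next=prev(32) | reversed so far: 43 -> 32
Step 3: curr=2, set curr.next=prev(43) | reversed so far: 2 -> 43 -> 32
Step 4: curr=35, set curr.next=prev(2) | reversed so far: 35 -> 2 -> 43 -> 32
Step 5: curr=37, set curr.next=prev(35) | reversed so far: 37 -> 35 -> 2 -> 43 -> 32
Step 6: curr=28, set curr.next=prev(37) | reversed so far: 28 -> 37 -> 35 -> 2 -> 43 -> 32

28 -> 37 -> 35 -> 2 -> 43 -> 32 -> None


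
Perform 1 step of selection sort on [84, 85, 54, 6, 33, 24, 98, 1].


Initial: [84, 85, 54, 6, 33, 24, 98, 1]
Step 1: min=1 at 7
  Swap: [1, 85, 54, 6, 33, 24, 98, 84]

After 1 step: [1, 85, 54, 6, 33, 24, 98, 84]


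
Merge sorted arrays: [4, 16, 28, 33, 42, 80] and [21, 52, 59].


Take 4 from A
Take 16 from A
Take 21 from B
Take 28 from A
Take 33 from A
Take 42 from A
Take 52 from B
Take 59 from B

Merged: [4, 16, 21, 28, 33, 42, 52, 59, 80]


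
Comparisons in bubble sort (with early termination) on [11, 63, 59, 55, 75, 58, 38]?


Algorithm: bubble sort (with early termination)
Input: [11, 63, 59, 55, 75, 58, 38]
Sorted: [11, 38, 55, 58, 59, 63, 75]

21


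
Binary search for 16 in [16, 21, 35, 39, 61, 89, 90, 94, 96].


Step 1: lo=0, hi=8, mid=4, val=61
Step 2: lo=0, hi=3, mid=1, val=21
Step 3: lo=0, hi=0, mid=0, val=16

Found at index 0


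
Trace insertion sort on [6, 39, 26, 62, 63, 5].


Initial: [6, 39, 26, 62, 63, 5]
Insert 39: [6, 39, 26, 62, 63, 5]
Insert 26: [6, 26, 39, 62, 63, 5]
Insert 62: [6, 26, 39, 62, 63, 5]
Insert 63: [6, 26, 39, 62, 63, 5]
Insert 5: [5, 6, 26, 39, 62, 63]

Sorted: [5, 6, 26, 39, 62, 63]


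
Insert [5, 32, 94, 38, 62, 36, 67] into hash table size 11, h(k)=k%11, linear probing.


Insert 5: h=5 -> slot 5
Insert 32: h=10 -> slot 10
Insert 94: h=6 -> slot 6
Insert 38: h=5, 2 probes -> slot 7
Insert 62: h=7, 1 probes -> slot 8
Insert 36: h=3 -> slot 3
Insert 67: h=1 -> slot 1

Table: [None, 67, None, 36, None, 5, 94, 38, 62, None, 32]


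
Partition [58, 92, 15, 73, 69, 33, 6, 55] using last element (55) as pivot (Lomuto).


Pivot: 55
  15 <= 55: swap -> [15, 92, 58, 73, 69, 33, 6, 55]
  33 <= 55: swap -> [15, 33, 58, 73, 69, 92, 6, 55]
  6 <= 55: swap -> [15, 33, 6, 73, 69, 92, 58, 55]
Place pivot at 3: [15, 33, 6, 55, 69, 92, 58, 73]

Partitioned: [15, 33, 6, 55, 69, 92, 58, 73]


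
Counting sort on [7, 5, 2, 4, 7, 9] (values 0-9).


Input: [7, 5, 2, 4, 7, 9]
Counts: [0, 0, 1, 0, 1, 1, 0, 2, 0, 1]

Sorted: [2, 4, 5, 7, 7, 9]


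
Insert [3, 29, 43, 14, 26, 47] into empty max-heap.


Insert 3: [3]
Insert 29: [29, 3]
Insert 43: [43, 3, 29]
Insert 14: [43, 14, 29, 3]
Insert 26: [43, 26, 29, 3, 14]
Insert 47: [47, 26, 43, 3, 14, 29]

Final heap: [47, 26, 43, 3, 14, 29]


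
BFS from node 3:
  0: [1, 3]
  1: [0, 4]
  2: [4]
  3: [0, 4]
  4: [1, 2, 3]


Visit 3, enqueue [0, 4]
Visit 0, enqueue [1]
Visit 4, enqueue [2]
Visit 1, enqueue []
Visit 2, enqueue []

BFS order: [3, 0, 4, 1, 2]


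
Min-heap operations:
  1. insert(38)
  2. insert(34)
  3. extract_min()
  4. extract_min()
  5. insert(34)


insert(38) -> [38]
insert(34) -> [34, 38]
extract_min()->34, [38]
extract_min()->38, []
insert(34) -> [34]

Final heap: [34]


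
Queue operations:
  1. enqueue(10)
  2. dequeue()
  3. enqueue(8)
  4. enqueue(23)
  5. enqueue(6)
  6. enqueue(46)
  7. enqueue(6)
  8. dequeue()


enqueue(10) -> [10]
dequeue()->10, []
enqueue(8) -> [8]
enqueue(23) -> [8, 23]
enqueue(6) -> [8, 23, 6]
enqueue(46) -> [8, 23, 6, 46]
enqueue(6) -> [8, 23, 6, 46, 6]
dequeue()->8, [23, 6, 46, 6]

Final queue: [23, 6, 46, 6]


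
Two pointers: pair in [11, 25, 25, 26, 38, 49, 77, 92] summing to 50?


lo=0(11)+hi=7(92)=103
lo=0(11)+hi=6(77)=88
lo=0(11)+hi=5(49)=60
lo=0(11)+hi=4(38)=49
lo=1(25)+hi=4(38)=63
lo=1(25)+hi=3(26)=51
lo=1(25)+hi=2(25)=50

Yes: 25+25=50


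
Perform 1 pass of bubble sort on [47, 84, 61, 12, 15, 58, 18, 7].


Initial: [47, 84, 61, 12, 15, 58, 18, 7]
Pass 1: [47, 61, 12, 15, 58, 18, 7, 84] (6 swaps)

After 1 pass: [47, 61, 12, 15, 58, 18, 7, 84]


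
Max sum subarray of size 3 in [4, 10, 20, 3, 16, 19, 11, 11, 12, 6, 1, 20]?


[0:3]: 34
[1:4]: 33
[2:5]: 39
[3:6]: 38
[4:7]: 46
[5:8]: 41
[6:9]: 34
[7:10]: 29
[8:11]: 19
[9:12]: 27

Max: 46 at [4:7]


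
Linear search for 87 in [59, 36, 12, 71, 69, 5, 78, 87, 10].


i=0: 59!=87
i=1: 36!=87
i=2: 12!=87
i=3: 71!=87
i=4: 69!=87
i=5: 5!=87
i=6: 78!=87
i=7: 87==87 found!

Found at 7, 8 comps


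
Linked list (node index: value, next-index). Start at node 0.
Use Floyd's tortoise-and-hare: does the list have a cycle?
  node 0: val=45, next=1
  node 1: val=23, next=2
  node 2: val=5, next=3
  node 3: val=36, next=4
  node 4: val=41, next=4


Floyd's tortoise (slow, +1) and hare (fast, +2):
  init: slow=0, fast=0
  step 1: slow=1, fast=2
  step 2: slow=2, fast=4
  step 3: slow=3, fast=4
  step 4: slow=4, fast=4
  slow == fast at node 4: cycle detected

Cycle: yes


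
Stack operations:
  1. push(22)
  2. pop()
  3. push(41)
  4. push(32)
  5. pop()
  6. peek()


push(22) -> [22]
pop()->22, []
push(41) -> [41]
push(32) -> [41, 32]
pop()->32, [41]
peek()->41

Final stack: [41]


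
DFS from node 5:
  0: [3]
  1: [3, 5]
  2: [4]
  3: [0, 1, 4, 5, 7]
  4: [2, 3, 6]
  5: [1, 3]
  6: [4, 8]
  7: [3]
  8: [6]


Visit 5, push [3, 1]
Visit 1, push [3]
Visit 3, push [7, 4, 0]
Visit 0, push []
Visit 4, push [6, 2]
Visit 2, push []
Visit 6, push [8]
Visit 8, push []
Visit 7, push []

DFS order: [5, 1, 3, 0, 4, 2, 6, 8, 7]


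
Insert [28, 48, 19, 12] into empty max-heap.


Insert 28: [28]
Insert 48: [48, 28]
Insert 19: [48, 28, 19]
Insert 12: [48, 28, 19, 12]

Final heap: [48, 28, 19, 12]


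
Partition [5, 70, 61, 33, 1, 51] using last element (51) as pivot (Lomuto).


Pivot: 51
  5 <= 51: advance i (no swap)
  33 <= 51: swap -> [5, 33, 61, 70, 1, 51]
  1 <= 51: swap -> [5, 33, 1, 70, 61, 51]
Place pivot at 3: [5, 33, 1, 51, 61, 70]

Partitioned: [5, 33, 1, 51, 61, 70]


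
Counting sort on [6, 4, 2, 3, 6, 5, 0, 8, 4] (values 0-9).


Input: [6, 4, 2, 3, 6, 5, 0, 8, 4]
Counts: [1, 0, 1, 1, 2, 1, 2, 0, 1, 0]

Sorted: [0, 2, 3, 4, 4, 5, 6, 6, 8]


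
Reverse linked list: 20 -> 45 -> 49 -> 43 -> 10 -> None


Step 1: curr=20, set curr.next=prev(None) | reversed so far: 20
Step 2: curr=45, set curr.next=prev(20) | reversed so far: 45 -> 20
Step 3: curr=49, set curr.next=prev(45) | reversed so far: 49 -> 45 -> 20
Step 4: curr=43, set curr.next=prev(49) | reversed so far: 43 -> 49 -> 45 -> 20
Step 5: curr=10, set curr.next=prev(43) | reversed so far: 10 -> 43 -> 49 -> 45 -> 20

10 -> 43 -> 49 -> 45 -> 20 -> None


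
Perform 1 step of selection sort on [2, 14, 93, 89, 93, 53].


Initial: [2, 14, 93, 89, 93, 53]
Step 1: min=2 at 0
  Swap: [2, 14, 93, 89, 93, 53]

After 1 step: [2, 14, 93, 89, 93, 53]


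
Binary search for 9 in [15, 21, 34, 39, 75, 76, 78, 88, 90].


Step 1: lo=0, hi=8, mid=4, val=75
Step 2: lo=0, hi=3, mid=1, val=21
Step 3: lo=0, hi=0, mid=0, val=15

Not found


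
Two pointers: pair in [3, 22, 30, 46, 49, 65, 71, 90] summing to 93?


lo=0(3)+hi=7(90)=93

Yes: 3+90=93


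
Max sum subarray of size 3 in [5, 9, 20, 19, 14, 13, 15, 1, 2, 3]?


[0:3]: 34
[1:4]: 48
[2:5]: 53
[3:6]: 46
[4:7]: 42
[5:8]: 29
[6:9]: 18
[7:10]: 6

Max: 53 at [2:5]


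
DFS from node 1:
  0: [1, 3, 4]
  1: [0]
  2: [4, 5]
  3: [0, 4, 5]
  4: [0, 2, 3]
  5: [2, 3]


Visit 1, push [0]
Visit 0, push [4, 3]
Visit 3, push [5, 4]
Visit 4, push [2]
Visit 2, push [5]
Visit 5, push []

DFS order: [1, 0, 3, 4, 2, 5]


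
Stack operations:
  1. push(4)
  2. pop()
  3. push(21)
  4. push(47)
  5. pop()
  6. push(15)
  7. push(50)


push(4) -> [4]
pop()->4, []
push(21) -> [21]
push(47) -> [21, 47]
pop()->47, [21]
push(15) -> [21, 15]
push(50) -> [21, 15, 50]

Final stack: [21, 15, 50]
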